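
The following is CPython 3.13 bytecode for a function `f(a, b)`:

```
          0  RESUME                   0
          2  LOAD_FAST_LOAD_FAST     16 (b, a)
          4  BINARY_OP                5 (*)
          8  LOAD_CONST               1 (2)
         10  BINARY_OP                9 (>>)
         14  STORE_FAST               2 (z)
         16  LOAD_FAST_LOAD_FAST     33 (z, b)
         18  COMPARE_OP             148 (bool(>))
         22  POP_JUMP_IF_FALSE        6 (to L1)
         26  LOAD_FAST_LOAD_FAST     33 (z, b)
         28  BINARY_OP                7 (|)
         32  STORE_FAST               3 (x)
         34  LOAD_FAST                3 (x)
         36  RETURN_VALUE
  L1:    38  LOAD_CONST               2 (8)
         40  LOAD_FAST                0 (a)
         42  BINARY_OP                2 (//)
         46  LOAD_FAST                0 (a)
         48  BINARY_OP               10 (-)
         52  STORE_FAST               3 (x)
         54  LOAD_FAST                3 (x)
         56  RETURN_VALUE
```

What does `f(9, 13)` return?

LOAD_FAST_LOAD_FAST b,a → push 13,9. Stack: [13, 9]
BINARY_OP * → 13 * 9 = 117. Stack: [117]
LOAD_CONST → push 2. Stack: [117, 2]
BINARY_OP >> → 117 >> 2 = 29. Stack: [29]
STORE_FAST z → z=29. Stack: []
LOAD_FAST_LOAD_FAST z,b → push 29,13. Stack: [29, 13]
COMPARE_OP bool(>) → 29 vs 13 = True. Stack: [True]
POP_JUMP_IF_FALSE → pop True; no jump. Stack: []
LOAD_FAST_LOAD_FAST z,b → push 29,13. Stack: [29, 13]
BINARY_OP | → 29 | 13 = 29. Stack: [29]
STORE_FAST x → x=29. Stack: []
LOAD_FAST x → push 29. Stack: [29]
RETURN_VALUE → return 29.

29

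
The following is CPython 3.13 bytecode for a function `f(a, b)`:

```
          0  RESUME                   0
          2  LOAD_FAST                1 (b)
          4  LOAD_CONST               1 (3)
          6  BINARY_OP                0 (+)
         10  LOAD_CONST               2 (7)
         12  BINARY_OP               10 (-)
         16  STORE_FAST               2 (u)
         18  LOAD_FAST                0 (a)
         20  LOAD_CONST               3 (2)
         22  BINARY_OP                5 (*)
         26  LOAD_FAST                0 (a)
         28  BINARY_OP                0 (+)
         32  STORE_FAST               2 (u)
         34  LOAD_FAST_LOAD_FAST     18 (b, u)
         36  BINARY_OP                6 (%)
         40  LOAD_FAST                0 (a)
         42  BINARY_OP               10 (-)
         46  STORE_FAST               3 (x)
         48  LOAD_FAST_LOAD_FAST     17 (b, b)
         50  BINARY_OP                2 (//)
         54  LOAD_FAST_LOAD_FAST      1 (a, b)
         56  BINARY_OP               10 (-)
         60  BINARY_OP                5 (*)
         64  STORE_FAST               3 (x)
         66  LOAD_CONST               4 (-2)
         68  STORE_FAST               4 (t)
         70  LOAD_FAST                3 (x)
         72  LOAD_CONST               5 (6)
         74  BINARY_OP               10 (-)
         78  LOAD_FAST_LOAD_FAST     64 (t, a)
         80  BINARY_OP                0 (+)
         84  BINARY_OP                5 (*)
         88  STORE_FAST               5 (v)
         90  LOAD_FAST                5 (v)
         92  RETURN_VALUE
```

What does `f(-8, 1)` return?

LOAD_FAST b → push 1. Stack: [1]
LOAD_CONST → push 3. Stack: [1, 3]
BINARY_OP + → 1 + 3 = 4. Stack: [4]
LOAD_CONST → push 7. Stack: [4, 7]
BINARY_OP - → 4 - 7 = -3. Stack: [-3]
STORE_FAST u → u=-3. Stack: []
LOAD_FAST a → push -8. Stack: [-8]
LOAD_CONST → push 2. Stack: [-8, 2]
BINARY_OP * → -8 * 2 = -16. Stack: [-16]
LOAD_FAST a → push -8. Stack: [-16, -8]
BINARY_OP + → -16 + -8 = -24. Stack: [-24]
STORE_FAST u → u=-24. Stack: []
LOAD_FAST_LOAD_FAST b,u → push 1,-24. Stack: [1, -24]
BINARY_OP % → 1 % -24 = -23. Stack: [-23]
LOAD_FAST a → push -8. Stack: [-23, -8]
BINARY_OP - → -23 - -8 = -15. Stack: [-15]
STORE_FAST x → x=-15. Stack: []
LOAD_FAST_LOAD_FAST b,b → push 1,1. Stack: [1, 1]
BINARY_OP // → 1 // 1 = 1. Stack: [1]
LOAD_FAST_LOAD_FAST a,b → push -8,1. Stack: [1, -8, 1]
BINARY_OP - → -8 - 1 = -9. Stack: [1, -9]
BINARY_OP * → 1 * -9 = -9. Stack: [-9]
STORE_FAST x → x=-9. Stack: []
LOAD_CONST → push -2. Stack: [-2]
STORE_FAST t → t=-2. Stack: []
LOAD_FAST x → push -9. Stack: [-9]
LOAD_CONST → push 6. Stack: [-9, 6]
BINARY_OP - → -9 - 6 = -15. Stack: [-15]
LOAD_FAST_LOAD_FAST t,a → push -2,-8. Stack: [-15, -2, -8]
BINARY_OP + → -2 + -8 = -10. Stack: [-15, -10]
BINARY_OP * → -15 * -10 = 150. Stack: [150]
STORE_FAST v → v=150. Stack: []
LOAD_FAST v → push 150. Stack: [150]
RETURN_VALUE → return 150.

150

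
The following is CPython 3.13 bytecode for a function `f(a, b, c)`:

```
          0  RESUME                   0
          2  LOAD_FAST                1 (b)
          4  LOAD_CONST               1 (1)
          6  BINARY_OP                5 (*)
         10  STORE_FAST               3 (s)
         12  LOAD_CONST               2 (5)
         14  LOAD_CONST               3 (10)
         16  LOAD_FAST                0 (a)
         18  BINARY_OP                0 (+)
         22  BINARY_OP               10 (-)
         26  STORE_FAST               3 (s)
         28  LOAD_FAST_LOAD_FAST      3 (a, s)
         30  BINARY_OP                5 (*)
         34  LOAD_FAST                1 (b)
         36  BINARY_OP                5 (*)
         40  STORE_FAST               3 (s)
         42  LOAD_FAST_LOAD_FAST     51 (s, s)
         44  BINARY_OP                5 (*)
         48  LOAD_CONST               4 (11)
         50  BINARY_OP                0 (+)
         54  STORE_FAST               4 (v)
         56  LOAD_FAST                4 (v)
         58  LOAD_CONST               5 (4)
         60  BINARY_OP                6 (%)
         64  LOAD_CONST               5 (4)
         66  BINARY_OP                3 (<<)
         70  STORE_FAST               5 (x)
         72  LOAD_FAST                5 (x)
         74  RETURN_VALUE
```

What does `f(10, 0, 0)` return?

LOAD_FAST b → push 0. Stack: [0]
LOAD_CONST → push 1. Stack: [0, 1]
BINARY_OP * → 0 * 1 = 0. Stack: [0]
STORE_FAST s → s=0. Stack: []
LOAD_CONST → push 5. Stack: [5]
LOAD_CONST → push 10. Stack: [5, 10]
LOAD_FAST a → push 10. Stack: [5, 10, 10]
BINARY_OP + → 10 + 10 = 20. Stack: [5, 20]
BINARY_OP - → 5 - 20 = -15. Stack: [-15]
STORE_FAST s → s=-15. Stack: []
LOAD_FAST_LOAD_FAST a,s → push 10,-15. Stack: [10, -15]
BINARY_OP * → 10 * -15 = -150. Stack: [-150]
LOAD_FAST b → push 0. Stack: [-150, 0]
BINARY_OP * → -150 * 0 = 0. Stack: [0]
STORE_FAST s → s=0. Stack: []
LOAD_FAST_LOAD_FAST s,s → push 0,0. Stack: [0, 0]
BINARY_OP * → 0 * 0 = 0. Stack: [0]
LOAD_CONST → push 11. Stack: [0, 11]
BINARY_OP + → 0 + 11 = 11. Stack: [11]
STORE_FAST v → v=11. Stack: []
LOAD_FAST v → push 11. Stack: [11]
LOAD_CONST → push 4. Stack: [11, 4]
BINARY_OP % → 11 % 4 = 3. Stack: [3]
LOAD_CONST → push 4. Stack: [3, 4]
BINARY_OP << → 3 << 4 = 48. Stack: [48]
STORE_FAST x → x=48. Stack: []
LOAD_FAST x → push 48. Stack: [48]
RETURN_VALUE → return 48.

48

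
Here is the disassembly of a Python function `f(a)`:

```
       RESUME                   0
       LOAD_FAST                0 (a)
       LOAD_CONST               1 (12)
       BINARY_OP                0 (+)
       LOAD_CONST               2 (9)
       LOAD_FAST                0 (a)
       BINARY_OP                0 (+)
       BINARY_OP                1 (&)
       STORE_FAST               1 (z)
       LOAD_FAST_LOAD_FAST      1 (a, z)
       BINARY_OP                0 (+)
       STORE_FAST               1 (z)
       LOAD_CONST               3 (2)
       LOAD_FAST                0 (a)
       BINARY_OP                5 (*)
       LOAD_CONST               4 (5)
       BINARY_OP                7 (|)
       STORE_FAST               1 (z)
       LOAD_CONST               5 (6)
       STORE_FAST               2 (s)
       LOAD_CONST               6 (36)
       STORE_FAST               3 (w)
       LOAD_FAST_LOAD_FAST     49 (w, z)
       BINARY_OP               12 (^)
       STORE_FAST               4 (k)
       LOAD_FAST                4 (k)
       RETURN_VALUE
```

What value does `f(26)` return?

LOAD_FAST a → push 26. Stack: [26]
LOAD_CONST → push 12. Stack: [26, 12]
BINARY_OP + → 26 + 12 = 38. Stack: [38]
LOAD_CONST → push 9. Stack: [38, 9]
LOAD_FAST a → push 26. Stack: [38, 9, 26]
BINARY_OP + → 9 + 26 = 35. Stack: [38, 35]
BINARY_OP & → 38 & 35 = 34. Stack: [34]
STORE_FAST z → z=34. Stack: []
LOAD_FAST_LOAD_FAST a,z → push 26,34. Stack: [26, 34]
BINARY_OP + → 26 + 34 = 60. Stack: [60]
STORE_FAST z → z=60. Stack: []
LOAD_CONST → push 2. Stack: [2]
LOAD_FAST a → push 26. Stack: [2, 26]
BINARY_OP * → 2 * 26 = 52. Stack: [52]
LOAD_CONST → push 5. Stack: [52, 5]
BINARY_OP | → 52 | 5 = 53. Stack: [53]
STORE_FAST z → z=53. Stack: []
LOAD_CONST → push 6. Stack: [6]
STORE_FAST s → s=6. Stack: []
LOAD_CONST → push 36. Stack: [36]
STORE_FAST w → w=36. Stack: []
LOAD_FAST_LOAD_FAST w,z → push 36,53. Stack: [36, 53]
BINARY_OP ^ → 36 ^ 53 = 17. Stack: [17]
STORE_FAST k → k=17. Stack: []
LOAD_FAST k → push 17. Stack: [17]
RETURN_VALUE → return 17.

17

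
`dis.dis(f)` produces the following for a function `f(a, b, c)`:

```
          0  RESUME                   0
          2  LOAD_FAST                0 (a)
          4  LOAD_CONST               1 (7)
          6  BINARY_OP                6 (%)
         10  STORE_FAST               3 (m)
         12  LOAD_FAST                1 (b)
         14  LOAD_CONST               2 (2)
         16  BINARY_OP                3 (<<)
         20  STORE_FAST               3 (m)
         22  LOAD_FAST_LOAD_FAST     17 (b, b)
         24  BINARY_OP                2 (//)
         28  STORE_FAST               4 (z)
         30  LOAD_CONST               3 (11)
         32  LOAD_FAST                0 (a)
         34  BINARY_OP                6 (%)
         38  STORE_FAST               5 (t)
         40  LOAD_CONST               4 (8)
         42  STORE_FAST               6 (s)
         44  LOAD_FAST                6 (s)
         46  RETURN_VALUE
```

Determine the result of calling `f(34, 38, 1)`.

LOAD_FAST a → push 34. Stack: [34]
LOAD_CONST → push 7. Stack: [34, 7]
BINARY_OP % → 34 % 7 = 6. Stack: [6]
STORE_FAST m → m=6. Stack: []
LOAD_FAST b → push 38. Stack: [38]
LOAD_CONST → push 2. Stack: [38, 2]
BINARY_OP << → 38 << 2 = 152. Stack: [152]
STORE_FAST m → m=152. Stack: []
LOAD_FAST_LOAD_FAST b,b → push 38,38. Stack: [38, 38]
BINARY_OP // → 38 // 38 = 1. Stack: [1]
STORE_FAST z → z=1. Stack: []
LOAD_CONST → push 11. Stack: [11]
LOAD_FAST a → push 34. Stack: [11, 34]
BINARY_OP % → 11 % 34 = 11. Stack: [11]
STORE_FAST t → t=11. Stack: []
LOAD_CONST → push 8. Stack: [8]
STORE_FAST s → s=8. Stack: []
LOAD_FAST s → push 8. Stack: [8]
RETURN_VALUE → return 8.

8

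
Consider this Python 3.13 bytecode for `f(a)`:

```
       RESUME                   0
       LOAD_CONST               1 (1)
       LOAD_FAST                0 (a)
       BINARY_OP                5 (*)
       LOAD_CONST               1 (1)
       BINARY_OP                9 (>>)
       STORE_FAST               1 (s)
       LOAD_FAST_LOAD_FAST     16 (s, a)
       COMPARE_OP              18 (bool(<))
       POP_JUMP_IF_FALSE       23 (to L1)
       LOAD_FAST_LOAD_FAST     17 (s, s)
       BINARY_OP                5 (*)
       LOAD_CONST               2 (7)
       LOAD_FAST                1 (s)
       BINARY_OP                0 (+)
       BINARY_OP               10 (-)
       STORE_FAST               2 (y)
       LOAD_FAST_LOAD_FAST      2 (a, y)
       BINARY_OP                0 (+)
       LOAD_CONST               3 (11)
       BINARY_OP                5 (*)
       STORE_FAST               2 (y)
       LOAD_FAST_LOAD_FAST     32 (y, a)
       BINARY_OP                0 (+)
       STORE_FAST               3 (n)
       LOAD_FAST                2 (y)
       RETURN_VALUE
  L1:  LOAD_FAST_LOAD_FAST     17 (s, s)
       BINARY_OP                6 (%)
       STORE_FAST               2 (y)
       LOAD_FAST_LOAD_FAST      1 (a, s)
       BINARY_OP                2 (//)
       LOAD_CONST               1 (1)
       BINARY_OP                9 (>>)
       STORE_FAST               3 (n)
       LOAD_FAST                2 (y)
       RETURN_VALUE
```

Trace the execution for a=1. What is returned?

-66

LOAD_CONST → push 1. Stack: [1]
LOAD_FAST a → push 1. Stack: [1, 1]
BINARY_OP * → 1 * 1 = 1. Stack: [1]
LOAD_CONST → push 1. Stack: [1, 1]
BINARY_OP >> → 1 >> 1 = 0. Stack: [0]
STORE_FAST s → s=0. Stack: []
LOAD_FAST_LOAD_FAST s,a → push 0,1. Stack: [0, 1]
COMPARE_OP bool(<) → 0 vs 1 = True. Stack: [True]
POP_JUMP_IF_FALSE → pop True; no jump. Stack: []
LOAD_FAST_LOAD_FAST s,s → push 0,0. Stack: [0, 0]
BINARY_OP * → 0 * 0 = 0. Stack: [0]
LOAD_CONST → push 7. Stack: [0, 7]
LOAD_FAST s → push 0. Stack: [0, 7, 0]
BINARY_OP + → 7 + 0 = 7. Stack: [0, 7]
BINARY_OP - → 0 - 7 = -7. Stack: [-7]
STORE_FAST y → y=-7. Stack: []
LOAD_FAST_LOAD_FAST a,y → push 1,-7. Stack: [1, -7]
BINARY_OP + → 1 + -7 = -6. Stack: [-6]
LOAD_CONST → push 11. Stack: [-6, 11]
BINARY_OP * → -6 * 11 = -66. Stack: [-66]
STORE_FAST y → y=-66. Stack: []
LOAD_FAST_LOAD_FAST y,a → push -66,1. Stack: [-66, 1]
BINARY_OP + → -66 + 1 = -65. Stack: [-65]
STORE_FAST n → n=-65. Stack: []
LOAD_FAST y → push -66. Stack: [-66]
RETURN_VALUE → return -66.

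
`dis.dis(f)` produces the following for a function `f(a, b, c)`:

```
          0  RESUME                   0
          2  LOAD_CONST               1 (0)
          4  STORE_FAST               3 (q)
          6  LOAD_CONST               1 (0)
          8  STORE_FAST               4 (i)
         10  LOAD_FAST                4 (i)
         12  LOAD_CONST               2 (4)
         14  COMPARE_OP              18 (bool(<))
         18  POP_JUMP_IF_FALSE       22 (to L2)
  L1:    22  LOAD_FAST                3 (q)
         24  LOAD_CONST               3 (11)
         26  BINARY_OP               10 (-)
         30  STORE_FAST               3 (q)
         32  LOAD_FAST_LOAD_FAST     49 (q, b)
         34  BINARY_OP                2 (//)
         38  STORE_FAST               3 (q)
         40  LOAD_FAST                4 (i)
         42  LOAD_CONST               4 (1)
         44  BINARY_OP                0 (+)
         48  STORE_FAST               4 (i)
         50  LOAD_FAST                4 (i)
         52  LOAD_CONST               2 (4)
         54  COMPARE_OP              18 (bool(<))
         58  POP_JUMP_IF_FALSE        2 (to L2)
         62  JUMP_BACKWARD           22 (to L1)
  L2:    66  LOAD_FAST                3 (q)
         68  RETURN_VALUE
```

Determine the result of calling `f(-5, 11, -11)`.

LOAD_CONST → push 0
STORE_FAST q → q=0
LOAD_CONST → push 0
STORE_FAST i → i=0
LOAD_FAST i → push 0
LOAD_CONST → push 4
COMPARE_OP bool(<) → 0 vs 4 = True
POP_JUMP_IF_FALSE → pop True; no jump
LOAD_FAST q → push 0
LOAD_CONST → push 11
BINARY_OP - → 0 - 11 = -11
STORE_FAST q → q=-11
LOAD_FAST_LOAD_FAST q,b → push -11,11
BINARY_OP // → -11 // 11 = -1
STORE_FAST q → q=-1
LOAD_FAST i → push 0
LOAD_CONST → push 1
BINARY_OP + → 0 + 1 = 1
STORE_FAST i → i=1
LOAD_FAST i → push 1
LOAD_CONST → push 4
COMPARE_OP bool(<) → 1 vs 4 = True
POP_JUMP_IF_FALSE → pop True; no jump
LOAD_FAST q → push -1
LOAD_CONST → push 11
BINARY_OP - → -1 - 11 = -12
STORE_FAST q → q=-12
LOAD_FAST_LOAD_FAST q,b → push -12,11
BINARY_OP // → -12 // 11 = -2
STORE_FAST q → q=-2
LOAD_FAST i → push 1
LOAD_CONST → push 1
BINARY_OP + → 1 + 1 = 2
STORE_FAST i → i=2
LOAD_FAST i → push 2
LOAD_CONST → push 4
COMPARE_OP bool(<) → 2 vs 4 = True
POP_JUMP_IF_FALSE → pop True; no jump
LOAD_FAST q → push -2
LOAD_CONST → push 11
BINARY_OP - → -2 - 11 = -13
STORE_FAST q → q=-13
LOAD_FAST_LOAD_FAST q,b → push -13,11
BINARY_OP // → -13 // 11 = -2
STORE_FAST q → q=-2
LOAD_FAST i → push 2
LOAD_CONST → push 1
BINARY_OP + → 2 + 1 = 3
STORE_FAST i → i=3
LOAD_FAST i → push 3
LOAD_CONST → push 4
COMPARE_OP bool(<) → 3 vs 4 = True
POP_JUMP_IF_FALSE → pop True; no jump
LOAD_FAST q → push -2
LOAD_CONST → push 11
BINARY_OP - → -2 - 11 = -13
STORE_FAST q → q=-13
LOAD_FAST_LOAD_FAST q,b → push -13,11
BINARY_OP // → -13 // 11 = -2
STORE_FAST q → q=-2
LOAD_FAST i → push 3
LOAD_CONST → push 1
BINARY_OP + → 3 + 1 = 4
STORE_FAST i → i=4
LOAD_FAST i → push 4
LOAD_CONST → push 4
COMPARE_OP bool(<) → 4 vs 4 = False
POP_JUMP_IF_FALSE → pop False; jump
LOAD_FAST q → push -2
RETURN_VALUE → return -2.

-2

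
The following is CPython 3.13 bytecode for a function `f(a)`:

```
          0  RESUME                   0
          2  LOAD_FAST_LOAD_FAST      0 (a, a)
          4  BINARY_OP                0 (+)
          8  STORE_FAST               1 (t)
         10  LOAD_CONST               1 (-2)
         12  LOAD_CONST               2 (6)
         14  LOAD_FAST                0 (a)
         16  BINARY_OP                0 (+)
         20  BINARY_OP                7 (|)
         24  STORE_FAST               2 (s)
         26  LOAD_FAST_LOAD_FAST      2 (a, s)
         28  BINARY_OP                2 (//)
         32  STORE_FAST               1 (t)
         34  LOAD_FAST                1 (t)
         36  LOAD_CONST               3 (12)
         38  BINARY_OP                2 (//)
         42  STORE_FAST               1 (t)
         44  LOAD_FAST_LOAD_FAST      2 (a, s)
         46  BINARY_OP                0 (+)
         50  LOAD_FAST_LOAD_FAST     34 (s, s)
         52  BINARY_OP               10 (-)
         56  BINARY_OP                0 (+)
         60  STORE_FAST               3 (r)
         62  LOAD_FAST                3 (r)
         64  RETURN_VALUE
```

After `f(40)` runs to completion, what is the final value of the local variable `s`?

LOAD_FAST_LOAD_FAST a,a → push 40,40. Stack: [40, 40]
BINARY_OP + → 40 + 40 = 80. Stack: [80]
STORE_FAST t → t=80. Stack: []
LOAD_CONST → push -2. Stack: [-2]
LOAD_CONST → push 6. Stack: [-2, 6]
LOAD_FAST a → push 40. Stack: [-2, 6, 40]
BINARY_OP + → 6 + 40 = 46. Stack: [-2, 46]
BINARY_OP | → -2 | 46 = -2. Stack: [-2]
STORE_FAST s → s=-2. Stack: []
LOAD_FAST_LOAD_FAST a,s → push 40,-2. Stack: [40, -2]
BINARY_OP // → 40 // -2 = -20. Stack: [-20]
STORE_FAST t → t=-20. Stack: []
LOAD_FAST t → push -20. Stack: [-20]
LOAD_CONST → push 12. Stack: [-20, 12]
BINARY_OP // → -20 // 12 = -2. Stack: [-2]
STORE_FAST t → t=-2. Stack: []
LOAD_FAST_LOAD_FAST a,s → push 40,-2. Stack: [40, -2]
BINARY_OP + → 40 + -2 = 38. Stack: [38]
LOAD_FAST_LOAD_FAST s,s → push -2,-2. Stack: [38, -2, -2]
BINARY_OP - → -2 - -2 = 0. Stack: [38, 0]
BINARY_OP + → 38 + 0 = 38. Stack: [38]
STORE_FAST r → r=38. Stack: []
LOAD_FAST r → push 38. Stack: [38]
RETURN_VALUE → return 38.

-2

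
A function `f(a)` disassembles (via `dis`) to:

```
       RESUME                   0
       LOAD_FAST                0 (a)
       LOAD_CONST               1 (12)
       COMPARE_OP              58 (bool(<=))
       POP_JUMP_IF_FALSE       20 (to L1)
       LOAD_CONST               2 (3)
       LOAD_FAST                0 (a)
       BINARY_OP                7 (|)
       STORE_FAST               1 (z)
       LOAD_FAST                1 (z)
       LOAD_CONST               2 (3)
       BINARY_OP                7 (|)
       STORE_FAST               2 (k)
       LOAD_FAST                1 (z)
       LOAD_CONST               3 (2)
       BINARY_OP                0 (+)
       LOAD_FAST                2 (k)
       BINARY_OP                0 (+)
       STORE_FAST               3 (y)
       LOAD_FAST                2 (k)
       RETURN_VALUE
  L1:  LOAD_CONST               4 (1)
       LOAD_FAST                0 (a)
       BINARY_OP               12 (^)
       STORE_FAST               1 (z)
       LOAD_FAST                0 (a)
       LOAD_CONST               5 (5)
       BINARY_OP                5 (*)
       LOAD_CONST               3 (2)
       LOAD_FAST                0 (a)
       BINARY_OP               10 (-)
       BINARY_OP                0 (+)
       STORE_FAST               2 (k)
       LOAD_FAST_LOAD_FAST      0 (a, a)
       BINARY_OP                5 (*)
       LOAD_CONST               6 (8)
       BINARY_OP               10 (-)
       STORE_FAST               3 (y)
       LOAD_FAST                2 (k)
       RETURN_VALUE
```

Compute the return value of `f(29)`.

LOAD_FAST a → push 29. Stack: [29]
LOAD_CONST → push 12. Stack: [29, 12]
COMPARE_OP bool(<=) → 29 vs 12 = False. Stack: [False]
POP_JUMP_IF_FALSE → pop False; jump. Stack: []
LOAD_CONST → push 1. Stack: [1]
LOAD_FAST a → push 29. Stack: [1, 29]
BINARY_OP ^ → 1 ^ 29 = 28. Stack: [28]
STORE_FAST z → z=28. Stack: []
LOAD_FAST a → push 29. Stack: [29]
LOAD_CONST → push 5. Stack: [29, 5]
BINARY_OP * → 29 * 5 = 145. Stack: [145]
LOAD_CONST → push 2. Stack: [145, 2]
LOAD_FAST a → push 29. Stack: [145, 2, 29]
BINARY_OP - → 2 - 29 = -27. Stack: [145, -27]
BINARY_OP + → 145 + -27 = 118. Stack: [118]
STORE_FAST k → k=118. Stack: []
LOAD_FAST_LOAD_FAST a,a → push 29,29. Stack: [29, 29]
BINARY_OP * → 29 * 29 = 841. Stack: [841]
LOAD_CONST → push 8. Stack: [841, 8]
BINARY_OP - → 841 - 8 = 833. Stack: [833]
STORE_FAST y → y=833. Stack: []
LOAD_FAST k → push 118. Stack: [118]
RETURN_VALUE → return 118.

118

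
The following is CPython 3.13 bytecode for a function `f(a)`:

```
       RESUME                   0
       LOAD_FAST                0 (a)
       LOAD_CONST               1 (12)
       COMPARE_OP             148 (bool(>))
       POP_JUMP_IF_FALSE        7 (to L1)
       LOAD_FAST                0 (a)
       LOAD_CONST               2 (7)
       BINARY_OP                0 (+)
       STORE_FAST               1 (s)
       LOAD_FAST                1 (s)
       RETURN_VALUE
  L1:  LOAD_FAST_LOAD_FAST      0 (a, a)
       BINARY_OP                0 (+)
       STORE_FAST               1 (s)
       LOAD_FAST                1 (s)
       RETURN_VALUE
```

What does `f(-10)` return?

LOAD_FAST a → push -10. Stack: [-10]
LOAD_CONST → push 12. Stack: [-10, 12]
COMPARE_OP bool(>) → -10 vs 12 = False. Stack: [False]
POP_JUMP_IF_FALSE → pop False; jump. Stack: []
LOAD_FAST_LOAD_FAST a,a → push -10,-10. Stack: [-10, -10]
BINARY_OP + → -10 + -10 = -20. Stack: [-20]
STORE_FAST s → s=-20. Stack: []
LOAD_FAST s → push -20. Stack: [-20]
RETURN_VALUE → return -20.

-20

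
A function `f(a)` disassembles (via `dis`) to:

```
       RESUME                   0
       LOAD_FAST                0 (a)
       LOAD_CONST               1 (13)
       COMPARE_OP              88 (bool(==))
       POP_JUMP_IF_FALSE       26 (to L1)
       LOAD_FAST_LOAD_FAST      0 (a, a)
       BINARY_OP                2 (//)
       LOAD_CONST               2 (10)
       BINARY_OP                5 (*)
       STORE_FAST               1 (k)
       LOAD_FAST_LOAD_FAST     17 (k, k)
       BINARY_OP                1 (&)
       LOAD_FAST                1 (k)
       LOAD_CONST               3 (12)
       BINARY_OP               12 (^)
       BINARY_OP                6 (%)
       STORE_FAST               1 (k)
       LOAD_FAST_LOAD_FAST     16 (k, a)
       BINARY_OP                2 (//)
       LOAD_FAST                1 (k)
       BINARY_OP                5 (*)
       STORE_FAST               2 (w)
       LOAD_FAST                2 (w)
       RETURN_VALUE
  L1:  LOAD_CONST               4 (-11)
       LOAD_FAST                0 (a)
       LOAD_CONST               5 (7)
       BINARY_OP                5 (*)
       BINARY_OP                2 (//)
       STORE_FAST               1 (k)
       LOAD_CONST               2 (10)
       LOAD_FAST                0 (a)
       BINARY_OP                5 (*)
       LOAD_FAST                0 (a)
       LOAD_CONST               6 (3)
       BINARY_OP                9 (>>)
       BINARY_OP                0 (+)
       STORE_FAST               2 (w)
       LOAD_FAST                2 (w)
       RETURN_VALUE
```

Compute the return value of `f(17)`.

LOAD_FAST a → push 17. Stack: [17]
LOAD_CONST → push 13. Stack: [17, 13]
COMPARE_OP bool(==) → 17 vs 13 = False. Stack: [False]
POP_JUMP_IF_FALSE → pop False; jump. Stack: []
LOAD_CONST → push -11. Stack: [-11]
LOAD_FAST a → push 17. Stack: [-11, 17]
LOAD_CONST → push 7. Stack: [-11, 17, 7]
BINARY_OP * → 17 * 7 = 119. Stack: [-11, 119]
BINARY_OP // → -11 // 119 = -1. Stack: [-1]
STORE_FAST k → k=-1. Stack: []
LOAD_CONST → push 10. Stack: [10]
LOAD_FAST a → push 17. Stack: [10, 17]
BINARY_OP * → 10 * 17 = 170. Stack: [170]
LOAD_FAST a → push 17. Stack: [170, 17]
LOAD_CONST → push 3. Stack: [170, 17, 3]
BINARY_OP >> → 17 >> 3 = 2. Stack: [170, 2]
BINARY_OP + → 170 + 2 = 172. Stack: [172]
STORE_FAST w → w=172. Stack: []
LOAD_FAST w → push 172. Stack: [172]
RETURN_VALUE → return 172.

172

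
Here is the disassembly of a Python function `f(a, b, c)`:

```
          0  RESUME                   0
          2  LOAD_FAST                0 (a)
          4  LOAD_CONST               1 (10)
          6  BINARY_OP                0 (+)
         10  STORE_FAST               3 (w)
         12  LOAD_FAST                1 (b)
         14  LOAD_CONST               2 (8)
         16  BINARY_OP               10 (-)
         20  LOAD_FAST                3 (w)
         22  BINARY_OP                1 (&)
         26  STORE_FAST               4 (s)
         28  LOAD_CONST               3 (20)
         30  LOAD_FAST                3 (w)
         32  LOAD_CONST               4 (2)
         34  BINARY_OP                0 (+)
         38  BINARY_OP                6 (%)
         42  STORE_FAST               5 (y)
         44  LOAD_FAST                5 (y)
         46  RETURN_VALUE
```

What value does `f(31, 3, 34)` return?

20

LOAD_FAST a → push 31. Stack: [31]
LOAD_CONST → push 10. Stack: [31, 10]
BINARY_OP + → 31 + 10 = 41. Stack: [41]
STORE_FAST w → w=41. Stack: []
LOAD_FAST b → push 3. Stack: [3]
LOAD_CONST → push 8. Stack: [3, 8]
BINARY_OP - → 3 - 8 = -5. Stack: [-5]
LOAD_FAST w → push 41. Stack: [-5, 41]
BINARY_OP & → -5 & 41 = 41. Stack: [41]
STORE_FAST s → s=41. Stack: []
LOAD_CONST → push 20. Stack: [20]
LOAD_FAST w → push 41. Stack: [20, 41]
LOAD_CONST → push 2. Stack: [20, 41, 2]
BINARY_OP + → 41 + 2 = 43. Stack: [20, 43]
BINARY_OP % → 20 % 43 = 20. Stack: [20]
STORE_FAST y → y=20. Stack: []
LOAD_FAST y → push 20. Stack: [20]
RETURN_VALUE → return 20.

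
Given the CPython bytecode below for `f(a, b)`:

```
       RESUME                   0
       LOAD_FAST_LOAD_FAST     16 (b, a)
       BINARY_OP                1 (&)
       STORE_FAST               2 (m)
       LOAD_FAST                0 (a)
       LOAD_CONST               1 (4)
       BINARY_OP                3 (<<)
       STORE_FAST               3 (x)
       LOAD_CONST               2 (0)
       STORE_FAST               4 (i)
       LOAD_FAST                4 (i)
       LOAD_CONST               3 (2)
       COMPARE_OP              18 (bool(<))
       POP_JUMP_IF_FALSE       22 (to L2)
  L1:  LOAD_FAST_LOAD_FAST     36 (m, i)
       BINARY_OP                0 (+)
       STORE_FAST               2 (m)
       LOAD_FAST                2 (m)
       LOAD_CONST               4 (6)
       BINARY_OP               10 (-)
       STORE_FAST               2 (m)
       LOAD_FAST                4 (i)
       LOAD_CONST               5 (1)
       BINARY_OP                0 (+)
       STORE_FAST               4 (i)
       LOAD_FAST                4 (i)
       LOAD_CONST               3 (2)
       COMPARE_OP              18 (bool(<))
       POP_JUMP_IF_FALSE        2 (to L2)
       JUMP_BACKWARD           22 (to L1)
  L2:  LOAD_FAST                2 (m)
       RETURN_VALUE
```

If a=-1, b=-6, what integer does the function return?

-17

LOAD_FAST_LOAD_FAST b,a → push -6,-1. Stack: [-6, -1]
BINARY_OP & → -6 & -1 = -6. Stack: [-6]
STORE_FAST m → m=-6. Stack: []
LOAD_FAST a → push -1. Stack: [-1]
LOAD_CONST → push 4. Stack: [-1, 4]
BINARY_OP << → -1 << 4 = -16. Stack: [-16]
STORE_FAST x → x=-16. Stack: []
LOAD_CONST → push 0. Stack: [0]
STORE_FAST i → i=0. Stack: []
LOAD_FAST i → push 0. Stack: [0]
LOAD_CONST → push 2. Stack: [0, 2]
COMPARE_OP bool(<) → 0 vs 2 = True. Stack: [True]
POP_JUMP_IF_FALSE → pop True; no jump. Stack: []
LOAD_FAST_LOAD_FAST m,i → push -6,0. Stack: [-6, 0]
BINARY_OP + → -6 + 0 = -6. Stack: [-6]
STORE_FAST m → m=-6. Stack: []
LOAD_FAST m → push -6. Stack: [-6]
LOAD_CONST → push 6. Stack: [-6, 6]
BINARY_OP - → -6 - 6 = -12. Stack: [-12]
STORE_FAST m → m=-12. Stack: []
LOAD_FAST i → push 0. Stack: [0]
LOAD_CONST → push 1. Stack: [0, 1]
BINARY_OP + → 0 + 1 = 1. Stack: [1]
STORE_FAST i → i=1. Stack: []
LOAD_FAST i → push 1. Stack: [1]
LOAD_CONST → push 2. Stack: [1, 2]
COMPARE_OP bool(<) → 1 vs 2 = True. Stack: [True]
POP_JUMP_IF_FALSE → pop True; no jump. Stack: []
LOAD_FAST_LOAD_FAST m,i → push -12,1. Stack: [-12, 1]
BINARY_OP + → -12 + 1 = -11. Stack: [-11]
STORE_FAST m → m=-11. Stack: []
LOAD_FAST m → push -11. Stack: [-11]
LOAD_CONST → push 6. Stack: [-11, 6]
BINARY_OP - → -11 - 6 = -17. Stack: [-17]
STORE_FAST m → m=-17. Stack: []
LOAD_FAST i → push 1. Stack: [1]
LOAD_CONST → push 1. Stack: [1, 1]
BINARY_OP + → 1 + 1 = 2. Stack: [2]
STORE_FAST i → i=2. Stack: []
LOAD_FAST i → push 2. Stack: [2]
LOAD_CONST → push 2. Stack: [2, 2]
COMPARE_OP bool(<) → 2 vs 2 = False. Stack: [False]
POP_JUMP_IF_FALSE → pop False; jump. Stack: []
LOAD_FAST m → push -17. Stack: [-17]
RETURN_VALUE → return -17.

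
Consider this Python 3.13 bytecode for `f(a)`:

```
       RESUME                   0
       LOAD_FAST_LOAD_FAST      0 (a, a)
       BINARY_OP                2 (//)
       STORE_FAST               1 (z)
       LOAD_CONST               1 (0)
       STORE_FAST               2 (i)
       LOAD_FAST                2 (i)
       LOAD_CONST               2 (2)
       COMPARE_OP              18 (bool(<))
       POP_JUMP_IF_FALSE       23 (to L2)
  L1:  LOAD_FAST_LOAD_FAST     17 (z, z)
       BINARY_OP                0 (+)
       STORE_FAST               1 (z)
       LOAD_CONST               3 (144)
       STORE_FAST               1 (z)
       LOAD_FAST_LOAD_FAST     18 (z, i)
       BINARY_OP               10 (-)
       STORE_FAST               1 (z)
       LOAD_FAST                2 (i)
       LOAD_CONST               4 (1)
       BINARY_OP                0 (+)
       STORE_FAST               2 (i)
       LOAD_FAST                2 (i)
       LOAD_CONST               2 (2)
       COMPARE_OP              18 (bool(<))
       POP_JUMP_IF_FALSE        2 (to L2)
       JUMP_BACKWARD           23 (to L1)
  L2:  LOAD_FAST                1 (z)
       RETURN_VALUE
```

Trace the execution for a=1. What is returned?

143

LOAD_FAST_LOAD_FAST a,a → push 1,1. Stack: [1, 1]
BINARY_OP // → 1 // 1 = 1. Stack: [1]
STORE_FAST z → z=1. Stack: []
LOAD_CONST → push 0. Stack: [0]
STORE_FAST i → i=0. Stack: []
LOAD_FAST i → push 0. Stack: [0]
LOAD_CONST → push 2. Stack: [0, 2]
COMPARE_OP bool(<) → 0 vs 2 = True. Stack: [True]
POP_JUMP_IF_FALSE → pop True; no jump. Stack: []
LOAD_FAST_LOAD_FAST z,z → push 1,1. Stack: [1, 1]
BINARY_OP + → 1 + 1 = 2. Stack: [2]
STORE_FAST z → z=2. Stack: []
LOAD_CONST → push 144. Stack: [144]
STORE_FAST z → z=144. Stack: []
LOAD_FAST_LOAD_FAST z,i → push 144,0. Stack: [144, 0]
BINARY_OP - → 144 - 0 = 144. Stack: [144]
STORE_FAST z → z=144. Stack: []
LOAD_FAST i → push 0. Stack: [0]
LOAD_CONST → push 1. Stack: [0, 1]
BINARY_OP + → 0 + 1 = 1. Stack: [1]
STORE_FAST i → i=1. Stack: []
LOAD_FAST i → push 1. Stack: [1]
LOAD_CONST → push 2. Stack: [1, 2]
COMPARE_OP bool(<) → 1 vs 2 = True. Stack: [True]
POP_JUMP_IF_FALSE → pop True; no jump. Stack: []
LOAD_FAST_LOAD_FAST z,z → push 144,144. Stack: [144, 144]
BINARY_OP + → 144 + 144 = 288. Stack: [288]
STORE_FAST z → z=288. Stack: []
LOAD_CONST → push 144. Stack: [144]
STORE_FAST z → z=144. Stack: []
LOAD_FAST_LOAD_FAST z,i → push 144,1. Stack: [144, 1]
BINARY_OP - → 144 - 1 = 143. Stack: [143]
STORE_FAST z → z=143. Stack: []
LOAD_FAST i → push 1. Stack: [1]
LOAD_CONST → push 1. Stack: [1, 1]
BINARY_OP + → 1 + 1 = 2. Stack: [2]
STORE_FAST i → i=2. Stack: []
LOAD_FAST i → push 2. Stack: [2]
LOAD_CONST → push 2. Stack: [2, 2]
COMPARE_OP bool(<) → 2 vs 2 = False. Stack: [False]
POP_JUMP_IF_FALSE → pop False; jump. Stack: []
LOAD_FAST z → push 143. Stack: [143]
RETURN_VALUE → return 143.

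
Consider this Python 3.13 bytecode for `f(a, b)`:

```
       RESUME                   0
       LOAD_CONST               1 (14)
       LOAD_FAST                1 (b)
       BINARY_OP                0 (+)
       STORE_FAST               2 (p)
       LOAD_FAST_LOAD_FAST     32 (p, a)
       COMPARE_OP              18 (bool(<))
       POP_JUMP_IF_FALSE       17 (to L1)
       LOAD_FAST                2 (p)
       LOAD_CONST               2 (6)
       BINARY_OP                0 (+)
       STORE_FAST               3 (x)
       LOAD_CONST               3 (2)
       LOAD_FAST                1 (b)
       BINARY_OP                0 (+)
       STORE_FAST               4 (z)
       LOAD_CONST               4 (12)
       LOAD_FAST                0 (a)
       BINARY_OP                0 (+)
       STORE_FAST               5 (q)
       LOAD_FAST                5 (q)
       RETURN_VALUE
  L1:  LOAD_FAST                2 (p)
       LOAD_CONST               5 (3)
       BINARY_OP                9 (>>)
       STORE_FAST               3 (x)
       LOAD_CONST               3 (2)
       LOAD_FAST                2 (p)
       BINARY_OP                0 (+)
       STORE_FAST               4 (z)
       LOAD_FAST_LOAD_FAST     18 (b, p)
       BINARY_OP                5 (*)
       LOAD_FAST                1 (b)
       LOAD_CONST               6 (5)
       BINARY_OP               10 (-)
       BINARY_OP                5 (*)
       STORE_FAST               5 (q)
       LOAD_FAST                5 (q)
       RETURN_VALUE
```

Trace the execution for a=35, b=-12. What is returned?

47

LOAD_CONST → push 14. Stack: [14]
LOAD_FAST b → push -12. Stack: [14, -12]
BINARY_OP + → 14 + -12 = 2. Stack: [2]
STORE_FAST p → p=2. Stack: []
LOAD_FAST_LOAD_FAST p,a → push 2,35. Stack: [2, 35]
COMPARE_OP bool(<) → 2 vs 35 = True. Stack: [True]
POP_JUMP_IF_FALSE → pop True; no jump. Stack: []
LOAD_FAST p → push 2. Stack: [2]
LOAD_CONST → push 6. Stack: [2, 6]
BINARY_OP + → 2 + 6 = 8. Stack: [8]
STORE_FAST x → x=8. Stack: []
LOAD_CONST → push 2. Stack: [2]
LOAD_FAST b → push -12. Stack: [2, -12]
BINARY_OP + → 2 + -12 = -10. Stack: [-10]
STORE_FAST z → z=-10. Stack: []
LOAD_CONST → push 12. Stack: [12]
LOAD_FAST a → push 35. Stack: [12, 35]
BINARY_OP + → 12 + 35 = 47. Stack: [47]
STORE_FAST q → q=47. Stack: []
LOAD_FAST q → push 47. Stack: [47]
RETURN_VALUE → return 47.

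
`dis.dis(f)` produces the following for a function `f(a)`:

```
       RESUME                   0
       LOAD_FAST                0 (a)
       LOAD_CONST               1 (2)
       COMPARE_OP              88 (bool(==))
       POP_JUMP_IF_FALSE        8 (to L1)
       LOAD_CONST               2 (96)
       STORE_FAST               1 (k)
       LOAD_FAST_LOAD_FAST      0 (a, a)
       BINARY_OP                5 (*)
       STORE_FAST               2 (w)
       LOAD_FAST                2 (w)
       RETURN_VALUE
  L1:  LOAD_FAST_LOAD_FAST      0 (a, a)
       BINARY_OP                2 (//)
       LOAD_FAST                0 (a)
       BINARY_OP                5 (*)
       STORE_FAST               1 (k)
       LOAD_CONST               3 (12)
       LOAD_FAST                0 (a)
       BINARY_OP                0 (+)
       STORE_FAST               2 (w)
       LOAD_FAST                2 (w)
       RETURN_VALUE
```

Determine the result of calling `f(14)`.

LOAD_FAST a → push 14. Stack: [14]
LOAD_CONST → push 2. Stack: [14, 2]
COMPARE_OP bool(==) → 14 vs 2 = False. Stack: [False]
POP_JUMP_IF_FALSE → pop False; jump. Stack: []
LOAD_FAST_LOAD_FAST a,a → push 14,14. Stack: [14, 14]
BINARY_OP // → 14 // 14 = 1. Stack: [1]
LOAD_FAST a → push 14. Stack: [1, 14]
BINARY_OP * → 1 * 14 = 14. Stack: [14]
STORE_FAST k → k=14. Stack: []
LOAD_CONST → push 12. Stack: [12]
LOAD_FAST a → push 14. Stack: [12, 14]
BINARY_OP + → 12 + 14 = 26. Stack: [26]
STORE_FAST w → w=26. Stack: []
LOAD_FAST w → push 26. Stack: [26]
RETURN_VALUE → return 26.

26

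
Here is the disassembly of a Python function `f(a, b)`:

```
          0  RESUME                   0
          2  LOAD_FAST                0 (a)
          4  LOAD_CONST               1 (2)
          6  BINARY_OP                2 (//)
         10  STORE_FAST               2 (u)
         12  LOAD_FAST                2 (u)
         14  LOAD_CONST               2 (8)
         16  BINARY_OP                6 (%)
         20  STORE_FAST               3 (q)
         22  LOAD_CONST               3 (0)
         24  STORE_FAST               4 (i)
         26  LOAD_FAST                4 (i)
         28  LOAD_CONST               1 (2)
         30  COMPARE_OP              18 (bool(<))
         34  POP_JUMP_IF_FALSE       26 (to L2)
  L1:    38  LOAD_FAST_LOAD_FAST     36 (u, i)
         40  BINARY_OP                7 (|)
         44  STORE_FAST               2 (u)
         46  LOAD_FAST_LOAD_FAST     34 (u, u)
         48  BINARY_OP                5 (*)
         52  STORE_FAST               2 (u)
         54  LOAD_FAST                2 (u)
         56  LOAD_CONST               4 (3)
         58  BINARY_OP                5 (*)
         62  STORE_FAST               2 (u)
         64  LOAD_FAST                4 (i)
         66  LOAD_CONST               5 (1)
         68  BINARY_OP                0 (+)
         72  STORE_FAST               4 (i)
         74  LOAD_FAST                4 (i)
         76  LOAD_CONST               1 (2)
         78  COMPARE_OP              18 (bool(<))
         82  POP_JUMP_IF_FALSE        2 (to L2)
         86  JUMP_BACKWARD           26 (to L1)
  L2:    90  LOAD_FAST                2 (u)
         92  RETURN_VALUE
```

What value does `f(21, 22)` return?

LOAD_FAST a → push 21. Stack: [21]
LOAD_CONST → push 2. Stack: [21, 2]
BINARY_OP // → 21 // 2 = 10. Stack: [10]
STORE_FAST u → u=10. Stack: []
LOAD_FAST u → push 10. Stack: [10]
LOAD_CONST → push 8. Stack: [10, 8]
BINARY_OP % → 10 % 8 = 2. Stack: [2]
STORE_FAST q → q=2. Stack: []
LOAD_CONST → push 0. Stack: [0]
STORE_FAST i → i=0. Stack: []
LOAD_FAST i → push 0. Stack: [0]
LOAD_CONST → push 2. Stack: [0, 2]
COMPARE_OP bool(<) → 0 vs 2 = True. Stack: [True]
POP_JUMP_IF_FALSE → pop True; no jump. Stack: []
LOAD_FAST_LOAD_FAST u,i → push 10,0. Stack: [10, 0]
BINARY_OP | → 10 | 0 = 10. Stack: [10]
STORE_FAST u → u=10. Stack: []
LOAD_FAST_LOAD_FAST u,u → push 10,10. Stack: [10, 10]
BINARY_OP * → 10 * 10 = 100. Stack: [100]
STORE_FAST u → u=100. Stack: []
LOAD_FAST u → push 100. Stack: [100]
LOAD_CONST → push 3. Stack: [100, 3]
BINARY_OP * → 100 * 3 = 300. Stack: [300]
STORE_FAST u → u=300. Stack: []
LOAD_FAST i → push 0. Stack: [0]
LOAD_CONST → push 1. Stack: [0, 1]
BINARY_OP + → 0 + 1 = 1. Stack: [1]
STORE_FAST i → i=1. Stack: []
LOAD_FAST i → push 1. Stack: [1]
LOAD_CONST → push 2. Stack: [1, 2]
COMPARE_OP bool(<) → 1 vs 2 = True. Stack: [True]
POP_JUMP_IF_FALSE → pop True; no jump. Stack: []
LOAD_FAST_LOAD_FAST u,i → push 300,1. Stack: [300, 1]
BINARY_OP | → 300 | 1 = 301. Stack: [301]
STORE_FAST u → u=301. Stack: []
LOAD_FAST_LOAD_FAST u,u → push 301,301. Stack: [301, 301]
BINARY_OP * → 301 * 301 = 90601. Stack: [90601]
STORE_FAST u → u=90601. Stack: []
LOAD_FAST u → push 90601. Stack: [90601]
LOAD_CONST → push 3. Stack: [90601, 3]
BINARY_OP * → 90601 * 3 = 271803. Stack: [271803]
STORE_FAST u → u=271803. Stack: []
LOAD_FAST i → push 1. Stack: [1]
LOAD_CONST → push 1. Stack: [1, 1]
BINARY_OP + → 1 + 1 = 2. Stack: [2]
STORE_FAST i → i=2. Stack: []
LOAD_FAST i → push 2. Stack: [2]
LOAD_CONST → push 2. Stack: [2, 2]
COMPARE_OP bool(<) → 2 vs 2 = False. Stack: [False]
POP_JUMP_IF_FALSE → pop False; jump. Stack: []
LOAD_FAST u → push 271803. Stack: [271803]
RETURN_VALUE → return 271803.

271803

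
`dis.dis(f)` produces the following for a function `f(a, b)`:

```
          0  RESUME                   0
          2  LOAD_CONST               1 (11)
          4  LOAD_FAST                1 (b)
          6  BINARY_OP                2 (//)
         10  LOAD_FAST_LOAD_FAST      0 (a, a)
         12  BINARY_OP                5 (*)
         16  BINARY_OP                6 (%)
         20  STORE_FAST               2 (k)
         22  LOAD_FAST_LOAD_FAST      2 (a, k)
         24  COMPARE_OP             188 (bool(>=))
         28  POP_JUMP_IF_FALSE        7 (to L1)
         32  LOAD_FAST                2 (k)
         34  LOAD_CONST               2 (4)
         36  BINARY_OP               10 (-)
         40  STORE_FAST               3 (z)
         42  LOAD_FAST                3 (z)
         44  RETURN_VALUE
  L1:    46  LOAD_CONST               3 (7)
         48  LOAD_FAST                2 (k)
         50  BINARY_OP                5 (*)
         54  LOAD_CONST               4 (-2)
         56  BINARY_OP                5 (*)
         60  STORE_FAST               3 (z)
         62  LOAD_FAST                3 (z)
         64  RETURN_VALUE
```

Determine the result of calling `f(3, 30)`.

LOAD_CONST → push 11. Stack: [11]
LOAD_FAST b → push 30. Stack: [11, 30]
BINARY_OP // → 11 // 30 = 0. Stack: [0]
LOAD_FAST_LOAD_FAST a,a → push 3,3. Stack: [0, 3, 3]
BINARY_OP * → 3 * 3 = 9. Stack: [0, 9]
BINARY_OP % → 0 % 9 = 0. Stack: [0]
STORE_FAST k → k=0. Stack: []
LOAD_FAST_LOAD_FAST a,k → push 3,0. Stack: [3, 0]
COMPARE_OP bool(>=) → 3 vs 0 = True. Stack: [True]
POP_JUMP_IF_FALSE → pop True; no jump. Stack: []
LOAD_FAST k → push 0. Stack: [0]
LOAD_CONST → push 4. Stack: [0, 4]
BINARY_OP - → 0 - 4 = -4. Stack: [-4]
STORE_FAST z → z=-4. Stack: []
LOAD_FAST z → push -4. Stack: [-4]
RETURN_VALUE → return -4.

-4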